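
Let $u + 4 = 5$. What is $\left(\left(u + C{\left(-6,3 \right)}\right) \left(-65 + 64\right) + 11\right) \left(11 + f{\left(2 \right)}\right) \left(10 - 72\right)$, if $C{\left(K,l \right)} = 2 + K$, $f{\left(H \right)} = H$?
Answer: $-11284$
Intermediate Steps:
$u = 1$ ($u = -4 + 5 = 1$)
$\left(\left(u + C{\left(-6,3 \right)}\right) \left(-65 + 64\right) + 11\right) \left(11 + f{\left(2 \right)}\right) \left(10 - 72\right) = \left(\left(1 + \left(2 - 6\right)\right) \left(-65 + 64\right) + 11\right) \left(11 + 2\right) \left(10 - 72\right) = \left(\left(1 - 4\right) \left(-1\right) + 11\right) 13 \left(-62\right) = \left(\left(-3\right) \left(-1\right) + 11\right) \left(-806\right) = \left(3 + 11\right) \left(-806\right) = 14 \left(-806\right) = -11284$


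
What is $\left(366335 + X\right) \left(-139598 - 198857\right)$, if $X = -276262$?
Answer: $-30485657215$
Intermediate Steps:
$\left(366335 + X\right) \left(-139598 - 198857\right) = \left(366335 - 276262\right) \left(-139598 - 198857\right) = 90073 \left(-338455\right) = -30485657215$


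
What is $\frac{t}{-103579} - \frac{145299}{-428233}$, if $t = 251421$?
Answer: $- \frac{92616843972}{44355945907} \approx -2.088$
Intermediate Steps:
$\frac{t}{-103579} - \frac{145299}{-428233} = \frac{251421}{-103579} - \frac{145299}{-428233} = 251421 \left(- \frac{1}{103579}\right) - - \frac{145299}{428233} = - \frac{251421}{103579} + \frac{145299}{428233} = - \frac{92616843972}{44355945907}$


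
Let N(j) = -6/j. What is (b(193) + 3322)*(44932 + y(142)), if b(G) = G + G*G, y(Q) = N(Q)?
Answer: 130044049116/71 ≈ 1.8316e+9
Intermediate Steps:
y(Q) = -6/Q
b(G) = G + G²
(b(193) + 3322)*(44932 + y(142)) = (193*(1 + 193) + 3322)*(44932 - 6/142) = (193*194 + 3322)*(44932 - 6*1/142) = (37442 + 3322)*(44932 - 3/71) = 40764*(3190169/71) = 130044049116/71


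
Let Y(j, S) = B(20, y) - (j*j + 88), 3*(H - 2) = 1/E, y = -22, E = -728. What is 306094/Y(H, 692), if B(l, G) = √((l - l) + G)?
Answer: -58244088107187335808/17551071420140771 - 6964105679253725184*I*√22/193061785621548481 ≈ -3318.6 - 169.19*I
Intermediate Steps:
H = 4367/2184 (H = 2 + (⅓)/(-728) = 2 + (⅓)*(-1/728) = 2 - 1/2184 = 4367/2184 ≈ 1.9995)
B(l, G) = √G (B(l, G) = √(0 + G) = √G)
Y(j, S) = -88 - j² + I*√22 (Y(j, S) = √(-22) - (j*j + 88) = I*√22 - (j² + 88) = I*√22 - (88 + j²) = I*√22 + (-88 - j²) = -88 - j² + I*√22)
306094/Y(H, 692) = 306094/(-88 - (4367/2184)² + I*√22) = 306094/(-88 - 1*19070689/4769856 + I*√22) = 306094/(-88 - 19070689/4769856 + I*√22) = 306094/(-438818017/4769856 + I*√22)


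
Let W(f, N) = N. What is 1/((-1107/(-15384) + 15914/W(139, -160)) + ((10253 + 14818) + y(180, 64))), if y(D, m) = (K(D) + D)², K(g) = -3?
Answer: 51280/2887095253 ≈ 1.7762e-5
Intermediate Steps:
y(D, m) = (-3 + D)²
1/((-1107/(-15384) + 15914/W(139, -160)) + ((10253 + 14818) + y(180, 64))) = 1/((-1107/(-15384) + 15914/(-160)) + ((10253 + 14818) + (-3 + 180)²)) = 1/((-1107*(-1/15384) + 15914*(-1/160)) + (25071 + 177²)) = 1/((369/5128 - 7957/80) + (25071 + 31329)) = 1/(-5096747/51280 + 56400) = 1/(2887095253/51280) = 51280/2887095253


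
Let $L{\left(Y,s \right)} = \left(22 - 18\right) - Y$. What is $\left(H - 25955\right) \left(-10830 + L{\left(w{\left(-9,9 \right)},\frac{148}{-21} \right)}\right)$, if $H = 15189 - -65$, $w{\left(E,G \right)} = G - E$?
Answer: $116041644$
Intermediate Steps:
$L{\left(Y,s \right)} = 4 - Y$ ($L{\left(Y,s \right)} = \left(22 - 18\right) - Y = 4 - Y$)
$H = 15254$ ($H = 15189 + 65 = 15254$)
$\left(H - 25955\right) \left(-10830 + L{\left(w{\left(-9,9 \right)},\frac{148}{-21} \right)}\right) = \left(15254 - 25955\right) \left(-10830 - \left(5 + 9\right)\right) = - 10701 \left(-10830 + \left(4 - \left(9 + 9\right)\right)\right) = - 10701 \left(-10830 + \left(4 - 18\right)\right) = - 10701 \left(-10830 - 14\right) = \left(-10701\right) \left(-10844\right) = 116041644$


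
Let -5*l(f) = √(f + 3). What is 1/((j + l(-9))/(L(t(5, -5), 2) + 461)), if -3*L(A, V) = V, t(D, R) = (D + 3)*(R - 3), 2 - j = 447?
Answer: -15363625/14851893 + 6905*I*√6/14851893 ≈ -1.0345 + 0.0011388*I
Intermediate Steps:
j = -445 (j = 2 - 1*447 = 2 - 447 = -445)
l(f) = -√(3 + f)/5 (l(f) = -√(f + 3)/5 = -√(3 + f)/5)
t(D, R) = (-3 + R)*(3 + D) (t(D, R) = (3 + D)*(-3 + R) = (-3 + R)*(3 + D))
L(A, V) = -V/3
1/((j + l(-9))/(L(t(5, -5), 2) + 461)) = 1/((-445 - √(3 - 9)/5)/(-⅓*2 + 461)) = 1/((-445 - I*√6/5)/(-⅔ + 461)) = 1/((-445 - I*√6/5)/(1381/3)) = 1/((-445 - I*√6/5)*(3/1381)) = 1/(-1335/1381 - 3*I*√6/6905)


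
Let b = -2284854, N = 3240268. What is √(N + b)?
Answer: √955414 ≈ 977.45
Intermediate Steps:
√(N + b) = √(3240268 - 2284854) = √955414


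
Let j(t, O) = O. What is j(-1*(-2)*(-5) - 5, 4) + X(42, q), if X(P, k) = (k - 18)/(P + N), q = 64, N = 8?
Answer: 123/25 ≈ 4.9200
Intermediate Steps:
X(P, k) = (-18 + k)/(8 + P) (X(P, k) = (k - 18)/(P + 8) = (-18 + k)/(8 + P))
j(-1*(-2)*(-5) - 5, 4) + X(42, q) = 4 + (-18 + 64)/(8 + 42) = 4 + 46/50 = 4 + (1/50)*46 = 4 + 23/25 = 123/25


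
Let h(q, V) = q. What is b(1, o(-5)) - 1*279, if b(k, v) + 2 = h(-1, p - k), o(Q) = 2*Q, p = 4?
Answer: -282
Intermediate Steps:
b(k, v) = -3 (b(k, v) = -2 - 1 = -3)
b(1, o(-5)) - 1*279 = -3 - 1*279 = -3 - 279 = -282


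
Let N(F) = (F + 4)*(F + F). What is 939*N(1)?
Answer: 9390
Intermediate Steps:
N(F) = 2*F*(4 + F) (N(F) = (4 + F)*(2*F) = 2*F*(4 + F))
939*N(1) = 939*(2*1*(4 + 1)) = 939*(2*1*5) = 939*10 = 9390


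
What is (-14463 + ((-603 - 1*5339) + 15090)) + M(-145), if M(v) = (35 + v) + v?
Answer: -5570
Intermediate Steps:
M(v) = 35 + 2*v
(-14463 + ((-603 - 1*5339) + 15090)) + M(-145) = (-14463 + ((-603 - 1*5339) + 15090)) + (35 + 2*(-145)) = (-14463 + ((-603 - 5339) + 15090)) + (35 - 290) = (-14463 + (-5942 + 15090)) - 255 = (-14463 + 9148) - 255 = -5315 - 255 = -5570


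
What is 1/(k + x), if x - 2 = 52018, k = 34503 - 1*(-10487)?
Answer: 1/97010 ≈ 1.0308e-5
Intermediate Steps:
k = 44990 (k = 34503 + 10487 = 44990)
x = 52020 (x = 2 + 52018 = 52020)
1/(k + x) = 1/(44990 + 52020) = 1/97010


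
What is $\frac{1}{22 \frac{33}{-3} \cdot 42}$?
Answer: $- \frac{1}{10164} \approx -9.8386 \cdot 10^{-5}$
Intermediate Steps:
$\frac{1}{22 \frac{33}{-3} \cdot 42} = \frac{1}{22 \cdot 33 \left(- \frac{1}{3}\right) 42} = \frac{1}{22 \left(-11\right) 42} = \frac{1}{\left(-242\right) 42} = \frac{1}{-10164} = - \frac{1}{10164}$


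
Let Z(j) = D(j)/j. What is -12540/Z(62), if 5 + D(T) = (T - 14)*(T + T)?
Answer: -40920/313 ≈ -130.73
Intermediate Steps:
D(T) = -5 + 2*T*(-14 + T) (D(T) = -5 + (T - 14)*(T + T) = -5 + (-14 + T)*(2*T) = -5 + 2*T*(-14 + T))
Z(j) = (-5 - 28*j + 2*j²)/j
-12540/Z(62) = -12540/(-28 - 5/62 + 2*62) = -12540/(-28 - 5*1/62 + 124) = -12540/(-28 - 5/62 + 124) = -12540/5947/62 = -12540*62/5947 = -40920/313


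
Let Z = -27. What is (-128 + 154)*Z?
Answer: -702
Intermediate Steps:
(-128 + 154)*Z = (-128 + 154)*(-27) = 26*(-27) = -702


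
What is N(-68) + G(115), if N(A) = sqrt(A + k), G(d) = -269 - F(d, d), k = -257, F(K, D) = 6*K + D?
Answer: -1074 + 5*I*sqrt(13) ≈ -1074.0 + 18.028*I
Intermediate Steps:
F(K, D) = D + 6*K
G(d) = -269 - 7*d (G(d) = -269 - (d + 6*d) = -269 - 7*d)
N(A) = sqrt(-257 + A) (N(A) = sqrt(A - 257) = sqrt(-257 + A))
N(-68) + G(115) = sqrt(-257 - 68) + (-269 - 7*115) = sqrt(-325) + (-269 - 805) = 5*I*sqrt(13) - 1074 = -1074 + 5*I*sqrt(13)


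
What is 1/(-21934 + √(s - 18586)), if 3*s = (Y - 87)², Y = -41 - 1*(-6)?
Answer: -32901/721670971 - I*√122622/1443341942 ≈ -4.559e-5 - 2.4261e-7*I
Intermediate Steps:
Y = -35 (Y = -41 + 6 = -35)
s = 14884/3 (s = (-35 - 87)²/3 = (⅓)*(-122)² = (⅓)*14884 = 14884/3 ≈ 4961.3)
1/(-21934 + √(s - 18586)) = 1/(-21934 + √(14884/3 - 18586)) = 1/(-21934 + √(-40874/3)) = 1/(-21934 + I*√122622/3)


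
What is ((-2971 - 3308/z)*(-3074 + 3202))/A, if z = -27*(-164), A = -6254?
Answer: 210542336/3461589 ≈ 60.822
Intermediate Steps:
z = 4428
((-2971 - 3308/z)*(-3074 + 3202))/A = ((-2971 - 3308/4428)*(-3074 + 3202))/(-6254) = ((-2971 - 3308*1/4428)*128)*(-1/6254) = ((-2971 - 827/1107)*128)*(-1/6254) = -3289724/1107*128*(-1/6254) = -421084672/1107*(-1/6254) = 210542336/3461589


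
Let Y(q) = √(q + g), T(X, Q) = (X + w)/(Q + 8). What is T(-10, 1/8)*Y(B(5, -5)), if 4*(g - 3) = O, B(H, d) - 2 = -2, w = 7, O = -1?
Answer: -12*√11/65 ≈ -0.61230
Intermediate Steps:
B(H, d) = 0 (B(H, d) = 2 - 2 = 0)
g = 11/4 (g = 3 + (¼)*(-1) = 3 - ¼ = 11/4 ≈ 2.7500)
T(X, Q) = (7 + X)/(8 + Q) (T(X, Q) = (X + 7)/(Q + 8) = (7 + X)/(8 + Q))
Y(q) = √(11/4 + q) (Y(q) = √(q + 11/4) = √(11/4 + q))
T(-10, 1/8)*Y(B(5, -5)) = ((7 - 10)/(8 + 1/8))*(√(11 + 4*0)/2) = (-3/(8 + ⅛))*(√(11 + 0)/2) = (-3/(65/8))*(√11/2) = ((8/65)*(-3))*(√11/2) = -12*√11/65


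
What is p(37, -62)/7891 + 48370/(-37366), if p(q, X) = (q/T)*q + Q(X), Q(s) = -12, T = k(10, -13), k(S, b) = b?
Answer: -358494490/273794027 ≈ -1.3094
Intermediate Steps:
T = -13
p(q, X) = -12 - q**2/13 (p(q, X) = (q/(-13))*q - 12 = (q*(-1/13))*q - 12 = (-q/13)*q - 12 = -q**2/13 - 12 = -12 - q**2/13)
p(37, -62)/7891 + 48370/(-37366) = (-12 - 1/13*37**2)/7891 + 48370/(-37366) = (-12 - 1/13*1369)*(1/7891) + 48370*(-1/37366) = (-12 - 1369/13)*(1/7891) - 3455/2669 = -1525/13*1/7891 - 3455/2669 = -1525/102583 - 3455/2669 = -358494490/273794027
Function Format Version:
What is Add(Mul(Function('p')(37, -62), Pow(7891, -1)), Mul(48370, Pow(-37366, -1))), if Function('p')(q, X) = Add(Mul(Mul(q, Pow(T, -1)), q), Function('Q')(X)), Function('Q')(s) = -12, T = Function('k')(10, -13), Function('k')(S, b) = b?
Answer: Rational(-358494490, 273794027) ≈ -1.3094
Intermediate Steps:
T = -13
Function('p')(q, X) = Add(-12, Mul(Rational(-1, 13), Pow(q, 2))) (Function('p')(q, X) = Add(Mul(Mul(q, Pow(-13, -1)), q), -12) = Add(Mul(Mul(q, Rational(-1, 13)), q), -12) = Add(Mul(Mul(Rational(-1, 13), q), q), -12) = Add(Mul(Rational(-1, 13), Pow(q, 2)), -12) = Add(-12, Mul(Rational(-1, 13), Pow(q, 2))))
Add(Mul(Function('p')(37, -62), Pow(7891, -1)), Mul(48370, Pow(-37366, -1))) = Add(Mul(Add(-12, Mul(Rational(-1, 13), Pow(37, 2))), Pow(7891, -1)), Mul(48370, Pow(-37366, -1))) = Add(Mul(Add(-12, Mul(Rational(-1, 13), 1369)), Rational(1, 7891)), Mul(48370, Rational(-1, 37366))) = Add(Mul(Add(-12, Rational(-1369, 13)), Rational(1, 7891)), Rational(-3455, 2669)) = Add(Mul(Rational(-1525, 13), Rational(1, 7891)), Rational(-3455, 2669)) = Add(Rational(-1525, 102583), Rational(-3455, 2669)) = Rational(-358494490, 273794027)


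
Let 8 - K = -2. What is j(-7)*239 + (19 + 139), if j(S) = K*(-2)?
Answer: -4622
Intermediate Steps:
K = 10 (K = 8 - 1*(-2) = 8 + 2 = 10)
j(S) = -20 (j(S) = 10*(-2) = -20)
j(-7)*239 + (19 + 139) = -20*239 + (19 + 139) = -4780 + 158 = -4622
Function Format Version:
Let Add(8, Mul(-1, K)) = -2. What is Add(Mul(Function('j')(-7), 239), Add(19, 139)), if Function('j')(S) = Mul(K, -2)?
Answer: -4622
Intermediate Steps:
K = 10 (K = Add(8, Mul(-1, -2)) = Add(8, 2) = 10)
Function('j')(S) = -20 (Function('j')(S) = Mul(10, -2) = -20)
Add(Mul(Function('j')(-7), 239), Add(19, 139)) = Add(Mul(-20, 239), Add(19, 139)) = Add(-4780, 158) = -4622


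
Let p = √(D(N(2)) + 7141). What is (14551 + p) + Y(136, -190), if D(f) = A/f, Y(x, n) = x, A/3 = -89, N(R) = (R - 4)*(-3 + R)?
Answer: 14687 + √28030/2 ≈ 14771.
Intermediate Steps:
N(R) = (-4 + R)*(-3 + R)
A = -267 (A = 3*(-89) = -267)
D(f) = -267/f
p = √28030/2 (p = √(-267/(12 + 2² - 7*2) + 7141) = √(-267/(12 + 4 - 14) + 7141) = √(-267/2 + 7141) = √(14015/2) = √28030/2 ≈ 83.711)
(14551 + p) + Y(136, -190) = (14551 + √28030/2) + 136 = 14687 + √28030/2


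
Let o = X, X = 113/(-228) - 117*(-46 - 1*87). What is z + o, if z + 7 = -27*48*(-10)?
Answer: 6501079/228 ≈ 28514.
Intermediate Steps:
z = 12953 (z = -7 - 27*48*(-10) = -7 - 1296*(-10) = -7 + 12960 = 12953)
X = 3547795/228 (X = 113*(-1/228) - 117*(-46 - 87) = -113/228 - 117*(-133) = -113/228 + 15561 = 3547795/228 ≈ 15561.)
o = 3547795/228 ≈ 15561.
z + o = 12953 + 3547795/228 = 6501079/228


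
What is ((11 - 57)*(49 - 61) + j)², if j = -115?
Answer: 190969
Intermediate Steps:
((11 - 57)*(49 - 61) + j)² = ((11 - 57)*(49 - 61) - 115)² = (-46*(-12) - 115)² = (552 - 115)² = 437² = 190969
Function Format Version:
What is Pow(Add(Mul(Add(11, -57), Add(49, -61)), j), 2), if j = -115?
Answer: 190969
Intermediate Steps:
Pow(Add(Mul(Add(11, -57), Add(49, -61)), j), 2) = Pow(Add(Mul(Add(11, -57), Add(49, -61)), -115), 2) = Pow(Add(Mul(-46, -12), -115), 2) = Pow(Add(552, -115), 2) = Pow(437, 2) = 190969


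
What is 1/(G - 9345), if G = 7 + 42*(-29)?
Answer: -1/10556 ≈ -9.4733e-5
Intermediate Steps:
G = -1211 (G = 7 - 1218 = -1211)
1/(G - 9345) = 1/(-1211 - 9345) = 1/(-10556) = -1/10556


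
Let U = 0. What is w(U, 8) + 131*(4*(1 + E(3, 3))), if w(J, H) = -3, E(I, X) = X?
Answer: 2093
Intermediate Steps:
w(U, 8) + 131*(4*(1 + E(3, 3))) = -3 + 131*(4*(1 + 3)) = -3 + 131*(4*4) = -3 + 131*16 = -3 + 2096 = 2093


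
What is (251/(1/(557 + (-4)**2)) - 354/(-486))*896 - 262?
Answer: 10438129690/81 ≈ 1.2887e+8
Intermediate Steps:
(251/(1/(557 + (-4)**2)) - 354/(-486))*896 - 262 = (251/(1/(557 + 16)) - 354*(-1/486))*896 - 262 = (251/(1/573) + 59/81)*896 - 262 = (251*573 + 59/81)*896 - 262 = (143823 + 59/81)*896 - 262 = (11649722/81)*896 - 262 = 10438150912/81 - 262 = 10438129690/81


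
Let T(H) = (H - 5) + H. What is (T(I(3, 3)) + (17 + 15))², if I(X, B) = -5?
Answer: 289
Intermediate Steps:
T(H) = -5 + 2*H (T(H) = (-5 + H) + H = -5 + 2*H)
(T(I(3, 3)) + (17 + 15))² = ((-5 + 2*(-5)) + (17 + 15))² = ((-5 - 10) + 32)² = (-15 + 32)² = 17² = 289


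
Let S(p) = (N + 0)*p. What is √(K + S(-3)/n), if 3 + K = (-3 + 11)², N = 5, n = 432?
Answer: √8779/12 ≈ 7.8080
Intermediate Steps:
S(p) = 5*p (S(p) = (5 + 0)*p = 5*p)
K = 61 (K = -3 + (-3 + 11)² = -3 + 8² = -3 + 64 = 61)
√(K + S(-3)/n) = √(61 + (5*(-3))/432) = √(61 - 15*1/432) = √(61 - 5/144) = √(8779/144) = √8779/12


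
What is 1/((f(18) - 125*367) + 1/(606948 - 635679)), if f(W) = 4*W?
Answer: -28731/1315965994 ≈ -2.1833e-5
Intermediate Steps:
1/((f(18) - 125*367) + 1/(606948 - 635679)) = 1/((4*18 - 125*367) + 1/(606948 - 635679)) = 1/((72 - 45875) + 1/(-28731)) = 1/(-45803 - 1/28731) = 1/(-1315965994/28731) = -28731/1315965994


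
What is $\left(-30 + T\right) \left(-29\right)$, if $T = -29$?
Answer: $1711$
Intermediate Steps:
$\left(-30 + T\right) \left(-29\right) = \left(-30 - 29\right) \left(-29\right) = \left(-59\right) \left(-29\right) = 1711$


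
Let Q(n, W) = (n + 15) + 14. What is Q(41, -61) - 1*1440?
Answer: -1370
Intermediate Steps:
Q(n, W) = 29 + n (Q(n, W) = (15 + n) + 14 = 29 + n)
Q(41, -61) - 1*1440 = (29 + 41) - 1*1440 = 70 - 1440 = -1370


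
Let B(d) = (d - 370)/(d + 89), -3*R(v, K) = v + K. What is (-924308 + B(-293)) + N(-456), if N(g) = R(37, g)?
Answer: -11089981/12 ≈ -9.2417e+5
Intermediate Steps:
R(v, K) = -K/3 - v/3 (R(v, K) = -(v + K)/3 = -(K + v)/3 = -K/3 - v/3)
B(d) = (-370 + d)/(89 + d)
N(g) = -37/3 - g/3 (N(g) = -g/3 - ⅓*37 = -g/3 - 37/3 = -37/3 - g/3)
(-924308 + B(-293)) + N(-456) = (-924308 + (-370 - 293)/(89 - 293)) + (-37/3 - ⅓*(-456)) = (-924308 - 663/(-204)) + (-37/3 + 152) = (-924308 - 1/204*(-663)) + 419/3 = (-924308 + 13/4) + 419/3 = -3697219/4 + 419/3 = -11089981/12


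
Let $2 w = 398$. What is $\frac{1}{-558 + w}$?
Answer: $- \frac{1}{359} \approx -0.0027855$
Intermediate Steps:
$w = 199$ ($w = \frac{1}{2} \cdot 398 = 199$)
$\frac{1}{-558 + w} = \frac{1}{-558 + 199} = \frac{1}{-359} = - \frac{1}{359}$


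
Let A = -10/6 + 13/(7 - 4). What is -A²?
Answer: -64/9 ≈ -7.1111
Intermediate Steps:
A = 8/3 (A = -10*⅙ + 13/3 = -5/3 + 13*(⅓) = -5/3 + 13/3 = 8/3 ≈ 2.6667)
-A² = -(8/3)² = -1*64/9 = -64/9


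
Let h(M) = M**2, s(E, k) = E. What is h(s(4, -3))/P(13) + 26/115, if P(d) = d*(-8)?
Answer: 108/1495 ≈ 0.072241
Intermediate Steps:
P(d) = -8*d
h(s(4, -3))/P(13) + 26/115 = 4**2/((-8*13)) + 26/115 = 16/(-104) + 26*(1/115) = 16*(-1/104) + 26/115 = -2/13 + 26/115 = 108/1495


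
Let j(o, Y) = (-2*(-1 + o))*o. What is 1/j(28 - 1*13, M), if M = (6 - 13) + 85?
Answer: -1/420 ≈ -0.0023810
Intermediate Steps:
M = 78 (M = -7 + 85 = 78)
j(o, Y) = o*(2 - 2*o) (j(o, Y) = (2 - 2*o)*o = o*(2 - 2*o))
1/j(28 - 1*13, M) = 1/(2*(28 - 1*13)*(1 - (28 - 1*13))) = 1/(2*(28 - 13)*(1 - (28 - 13))) = 1/(2*15*(1 - 1*15)) = 1/(2*15*(1 - 15)) = 1/(2*15*(-14)) = 1/(-420) = -1/420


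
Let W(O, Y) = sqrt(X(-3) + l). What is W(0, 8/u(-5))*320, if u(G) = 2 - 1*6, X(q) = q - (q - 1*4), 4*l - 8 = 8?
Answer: 640*sqrt(2) ≈ 905.10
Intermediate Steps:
l = 4 (l = 2 + (1/4)*8 = 2 + 2 = 4)
X(q) = 4 (X(q) = q - (q - 4) = q - (-4 + q) = q + (4 - q) = 4)
u(G) = -4 (u(G) = 2 - 6 = -4)
W(O, Y) = 2*sqrt(2) (W(O, Y) = sqrt(4 + 4) = sqrt(8) = 2*sqrt(2))
W(0, 8/u(-5))*320 = (2*sqrt(2))*320 = 640*sqrt(2)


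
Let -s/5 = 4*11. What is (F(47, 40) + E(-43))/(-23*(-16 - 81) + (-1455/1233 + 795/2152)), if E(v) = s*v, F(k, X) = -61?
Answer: 8313152328/1972540057 ≈ 4.2144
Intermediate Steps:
s = -220 (s = -20*11 = -5*44 = -220)
E(v) = -220*v
(F(47, 40) + E(-43))/(-23*(-16 - 81) + (-1455/1233 + 795/2152)) = (-61 - 220*(-43))/(-23*(-16 - 81) + (-1455/1233 + 795/2152)) = (-61 + 9460)/(-23*(-97) + (-1455*1/1233 + 795*(1/2152))) = 9399/(2231 + (-485/411 + 795/2152)) = 9399/(2231 - 716975/884472) = 9399/(1972540057/884472) = 9399*(884472/1972540057) = 8313152328/1972540057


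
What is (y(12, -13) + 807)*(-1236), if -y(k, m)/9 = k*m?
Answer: -2732796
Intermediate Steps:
y(k, m) = -9*k*m
(y(12, -13) + 807)*(-1236) = (-9*12*(-13) + 807)*(-1236) = (1404 + 807)*(-1236) = 2211*(-1236) = -2732796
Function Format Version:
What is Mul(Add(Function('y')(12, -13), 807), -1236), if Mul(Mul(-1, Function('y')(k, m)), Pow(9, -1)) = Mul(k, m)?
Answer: -2732796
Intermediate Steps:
Function('y')(k, m) = Mul(-9, k, m) (Function('y')(k, m) = Mul(-9, Mul(k, m)) = Mul(-9, k, m))
Mul(Add(Function('y')(12, -13), 807), -1236) = Mul(Add(Mul(-9, 12, -13), 807), -1236) = Mul(Add(1404, 807), -1236) = Mul(2211, -1236) = -2732796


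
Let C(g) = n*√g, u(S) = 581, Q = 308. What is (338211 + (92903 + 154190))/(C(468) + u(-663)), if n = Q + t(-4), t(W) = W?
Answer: -340061624/42913127 + 1067594496*√13/42913127 ≈ 81.775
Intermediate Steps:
n = 304 (n = 308 - 4 = 304)
C(g) = 304*√g
(338211 + (92903 + 154190))/(C(468) + u(-663)) = (338211 + (92903 + 154190))/(304*√468 + 581) = (338211 + 247093)/(304*(6*√13) + 581) = 585304/(1824*√13 + 581) = 585304/(581 + 1824*√13)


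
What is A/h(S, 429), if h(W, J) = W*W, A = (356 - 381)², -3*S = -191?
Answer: 5625/36481 ≈ 0.15419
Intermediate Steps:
S = 191/3 (S = -⅓*(-191) = 191/3 ≈ 63.667)
A = 625 (A = (-25)² = 625)
h(W, J) = W²
A/h(S, 429) = 625/((191/3)²) = 625/(36481/9) = 625*(9/36481) = 5625/36481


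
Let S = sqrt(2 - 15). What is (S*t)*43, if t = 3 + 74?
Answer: 3311*I*sqrt(13) ≈ 11938.0*I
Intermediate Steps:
t = 77
S = I*sqrt(13) (S = sqrt(-13) = I*sqrt(13) ≈ 3.6056*I)
(S*t)*43 = ((I*sqrt(13))*77)*43 = (77*I*sqrt(13))*43 = 3311*I*sqrt(13)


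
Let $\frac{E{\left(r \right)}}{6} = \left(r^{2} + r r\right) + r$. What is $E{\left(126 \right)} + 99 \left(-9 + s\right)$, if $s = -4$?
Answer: $189981$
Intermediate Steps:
$E{\left(r \right)} = 6 r + 12 r^{2}$ ($E{\left(r \right)} = 6 \left(\left(r^{2} + r r\right) + r\right) = 6 \left(\left(r^{2} + r^{2}\right) + r\right) = 6 \left(2 r^{2} + r\right) = 6 \left(r + 2 r^{2}\right) = 6 r + 12 r^{2}$)
$E{\left(126 \right)} + 99 \left(-9 + s\right) = 6 \cdot 126 \left(1 + 2 \cdot 126\right) + 99 \left(-9 - 4\right) = 6 \cdot 126 \left(1 + 252\right) + 99 \left(-13\right) = 6 \cdot 126 \cdot 253 - 1287 = 191268 - 1287 = 189981$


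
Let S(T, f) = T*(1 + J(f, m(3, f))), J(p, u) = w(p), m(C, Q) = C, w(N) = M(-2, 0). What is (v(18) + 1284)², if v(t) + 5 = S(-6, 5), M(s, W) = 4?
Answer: 1560001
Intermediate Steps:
w(N) = 4
J(p, u) = 4
S(T, f) = 5*T (S(T, f) = T*(1 + 4) = T*5 = 5*T)
v(t) = -35 (v(t) = -5 + 5*(-6) = -5 - 30 = -35)
(v(18) + 1284)² = (-35 + 1284)² = 1249² = 1560001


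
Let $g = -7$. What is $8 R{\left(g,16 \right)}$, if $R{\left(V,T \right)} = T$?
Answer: $128$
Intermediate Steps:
$8 R{\left(g,16 \right)} = 8 \cdot 16 = 128$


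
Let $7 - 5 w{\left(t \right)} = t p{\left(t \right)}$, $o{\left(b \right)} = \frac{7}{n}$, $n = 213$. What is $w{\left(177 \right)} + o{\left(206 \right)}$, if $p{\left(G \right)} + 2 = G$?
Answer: $- \frac{6596149}{1065} \approx -6193.6$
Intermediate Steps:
$o{\left(b \right)} = \frac{7}{213}$
$p{\left(G \right)} = -2 + G$
$w{\left(t \right)} = \frac{7}{5} - \frac{t \left(-2 + t\right)}{5}$
$w{\left(177 \right)} + o{\left(206 \right)} = \left(\frac{7}{5} - \frac{177 \left(-2 + 177\right)}{5}\right) + \frac{7}{213} = \left(\frac{7}{5} - \frac{177}{5} \cdot 175\right) + \frac{7}{213} = \left(\frac{7}{5} - 6195\right) + \frac{7}{213} = - \frac{30968}{5} + \frac{7}{213} = - \frac{6596149}{1065}$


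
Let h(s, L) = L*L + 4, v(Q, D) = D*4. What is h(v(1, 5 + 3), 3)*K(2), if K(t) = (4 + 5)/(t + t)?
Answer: 117/4 ≈ 29.250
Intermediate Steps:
v(Q, D) = 4*D
h(s, L) = 4 + L² (h(s, L) = L² + 4 = 4 + L²)
K(t) = 9/(2*t) (K(t) = 9/((2*t)) = 9*(1/(2*t)) = 9/(2*t))
h(v(1, 5 + 3), 3)*K(2) = (4 + 3²)*((9/2)/2) = (4 + 9)*((9/2)*(½)) = 13*(9/4) = 117/4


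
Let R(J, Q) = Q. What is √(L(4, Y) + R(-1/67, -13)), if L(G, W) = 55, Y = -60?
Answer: √42 ≈ 6.4807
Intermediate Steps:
√(L(4, Y) + R(-1/67, -13)) = √(55 - 13) = √42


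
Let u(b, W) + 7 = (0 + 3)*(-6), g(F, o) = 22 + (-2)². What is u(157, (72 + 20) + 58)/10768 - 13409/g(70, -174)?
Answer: -72194381/139984 ≈ -515.73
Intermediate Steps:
g(F, o) = 26 (g(F, o) = 22 + 4 = 26)
u(b, W) = -25 (u(b, W) = -7 + (0 + 3)*(-6) = -7 + 3*(-6) = -7 - 18 = -25)
u(157, (72 + 20) + 58)/10768 - 13409/g(70, -174) = -25/10768 - 13409/26 = -72194381/139984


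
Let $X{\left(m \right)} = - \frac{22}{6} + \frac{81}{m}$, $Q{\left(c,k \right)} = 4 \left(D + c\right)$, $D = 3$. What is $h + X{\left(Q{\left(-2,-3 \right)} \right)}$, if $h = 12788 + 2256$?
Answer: $\frac{180727}{12} \approx 15061.0$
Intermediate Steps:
$h = 15044$
$Q{\left(c,k \right)} = 12 + 4 c$ ($Q{\left(c,k \right)} = 4 \left(3 + c\right) = 12 + 4 c$)
$X{\left(m \right)} = - \frac{11}{3} + \frac{81}{m}$ ($X{\left(m \right)} = \left(-22\right) \frac{1}{6} + \frac{81}{m} = - \frac{11}{3} + \frac{81}{m}$)
$h + X{\left(Q{\left(-2,-3 \right)} \right)} = 15044 - \left(\frac{11}{3} - \frac{81}{12 + 4 \left(-2\right)}\right) = 15044 - \left(\frac{11}{3} - \frac{81}{12 - 8}\right) = 15044 - \left(\frac{11}{3} - \frac{81}{4}\right) = 15044 + \left(- \frac{11}{3} + 81 \cdot \frac{1}{4}\right) = 15044 + \left(- \frac{11}{3} + \frac{81}{4}\right) = 15044 + \frac{199}{12} = \frac{180727}{12}$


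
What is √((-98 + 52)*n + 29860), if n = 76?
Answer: 26*√39 ≈ 162.37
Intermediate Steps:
√((-98 + 52)*n + 29860) = √((-98 + 52)*76 + 29860) = √(-46*76 + 29860) = √(-3496 + 29860) = √26364 = 26*√39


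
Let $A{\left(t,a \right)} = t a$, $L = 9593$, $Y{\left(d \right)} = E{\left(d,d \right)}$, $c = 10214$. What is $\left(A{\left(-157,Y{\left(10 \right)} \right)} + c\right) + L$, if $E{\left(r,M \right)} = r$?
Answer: $18237$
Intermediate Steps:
$Y{\left(d \right)} = d$
$A{\left(t,a \right)} = a t$
$\left(A{\left(-157,Y{\left(10 \right)} \right)} + c\right) + L = \left(10 \left(-157\right) + 10214\right) + 9593 = \left(-1570 + 10214\right) + 9593 = 8644 + 9593 = 18237$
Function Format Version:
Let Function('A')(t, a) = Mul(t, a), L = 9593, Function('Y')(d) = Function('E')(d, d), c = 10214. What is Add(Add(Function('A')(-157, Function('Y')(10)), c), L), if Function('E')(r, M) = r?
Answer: 18237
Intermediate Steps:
Function('Y')(d) = d
Function('A')(t, a) = Mul(a, t)
Add(Add(Function('A')(-157, Function('Y')(10)), c), L) = Add(Add(Mul(10, -157), 10214), 9593) = Add(Add(-1570, 10214), 9593) = Add(8644, 9593) = 18237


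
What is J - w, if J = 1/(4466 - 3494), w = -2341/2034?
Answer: 126527/109836 ≈ 1.1520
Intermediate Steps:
w = -2341/2034 (w = -2341*1/2034 = -2341/2034 ≈ -1.1509)
J = 1/972 ≈ 0.0010288
J - w = 1/972 - 1*(-2341/2034) = 1/972 + 2341/2034 = 126527/109836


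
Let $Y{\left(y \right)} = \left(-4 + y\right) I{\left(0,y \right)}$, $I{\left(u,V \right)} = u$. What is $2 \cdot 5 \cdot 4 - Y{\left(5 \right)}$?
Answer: $40$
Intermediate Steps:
$Y{\left(y \right)} = 0$ ($Y{\left(y \right)} = \left(-4 + y\right) 0 = 0$)
$2 \cdot 5 \cdot 4 - Y{\left(5 \right)} = 2 \cdot 5 \cdot 4 - 0 = 10 \cdot 4 + 0 = 40 + 0 = 40$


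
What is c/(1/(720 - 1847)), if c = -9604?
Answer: 10823708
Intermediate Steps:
c/(1/(720 - 1847)) = -9604/(1/(720 - 1847)) = -9604/(1/(-1127)) = -9604/(-1/1127) = -9604*(-1127) = 10823708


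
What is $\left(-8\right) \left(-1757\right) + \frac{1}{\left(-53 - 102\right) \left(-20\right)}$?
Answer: $\frac{43573601}{3100} \approx 14056.0$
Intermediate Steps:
$\left(-8\right) \left(-1757\right) + \frac{1}{\left(-53 - 102\right) \left(-20\right)} = 14056 + \frac{1}{\left(-155\right) \left(-20\right)} = 14056 + \frac{1}{3100} = \frac{43573601}{3100}$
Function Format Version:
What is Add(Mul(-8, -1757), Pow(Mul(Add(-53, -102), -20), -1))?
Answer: Rational(43573601, 3100) ≈ 14056.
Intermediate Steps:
Add(Mul(-8, -1757), Pow(Mul(Add(-53, -102), -20), -1)) = Add(14056, Pow(Mul(-155, -20), -1)) = Add(14056, Pow(3100, -1)) = Add(14056, Rational(1, 3100)) = Rational(43573601, 3100)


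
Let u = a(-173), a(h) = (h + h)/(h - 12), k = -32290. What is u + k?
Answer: -5973304/185 ≈ -32288.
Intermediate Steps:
a(h) = 2*h/(-12 + h) (a(h) = (2*h)/(-12 + h) = 2*h/(-12 + h))
u = 346/185 (u = 2*(-173)/(-12 - 173) = 2*(-173)/(-185) = 2*(-173)*(-1/185) = 346/185 ≈ 1.8703)
u + k = 346/185 - 32290 = -5973304/185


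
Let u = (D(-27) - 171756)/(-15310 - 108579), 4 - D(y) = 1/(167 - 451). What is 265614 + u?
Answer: 9345538185831/35184476 ≈ 2.6562e+5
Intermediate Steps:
D(y) = 1137/284 (D(y) = 4 - 1/(167 - 451) = 4 - 1/(-284) = 4 - 1*(-1/284) = 4 + 1/284 = 1137/284)
u = 48777567/35184476 (u = (1137/284 - 171756)/(-15310 - 108579) = -48777567/284/(-123889) = -48777567/284*(-1/123889) = 48777567/35184476 ≈ 1.3863)
265614 + u = 265614 + 48777567/35184476 = 9345538185831/35184476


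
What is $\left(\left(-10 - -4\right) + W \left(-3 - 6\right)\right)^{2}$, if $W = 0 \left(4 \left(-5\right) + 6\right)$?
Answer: $36$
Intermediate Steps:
$W = 0$ ($W = 0 \left(-20 + 6\right) = 0 \left(-14\right) = 0$)
$\left(\left(-10 - -4\right) + W \left(-3 - 6\right)\right)^{2} = \left(\left(-10 - -4\right) + 0 \left(-3 - 6\right)\right)^{2} = \left(\left(-10 + 4\right) + 0 \left(-9\right)\right)^{2} = \left(-6 + 0\right)^{2} = \left(-6\right)^{2} = 36$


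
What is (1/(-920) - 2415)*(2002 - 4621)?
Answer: 5818896819/920 ≈ 6.3249e+6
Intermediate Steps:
(1/(-920) - 2415)*(2002 - 4621) = (-1/920 - 2415)*(-2619) = -2221801/920*(-2619) = 5818896819/920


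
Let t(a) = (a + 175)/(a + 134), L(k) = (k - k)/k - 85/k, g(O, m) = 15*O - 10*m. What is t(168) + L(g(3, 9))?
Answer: 8221/2718 ≈ 3.0247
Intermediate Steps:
g(O, m) = -10*m + 15*O
L(k) = -85/k (L(k) = 0/k - 85/k = 0 - 85/k = -85/k)
t(a) = (175 + a)/(134 + a)
t(168) + L(g(3, 9)) = (175 + 168)/(134 + 168) - 85/(-10*9 + 15*3) = 343/302 - 85/(-90 + 45) = (1/302)*343 - 85/(-45) = 343/302 - 85*(-1/45) = 343/302 + 17/9 = 8221/2718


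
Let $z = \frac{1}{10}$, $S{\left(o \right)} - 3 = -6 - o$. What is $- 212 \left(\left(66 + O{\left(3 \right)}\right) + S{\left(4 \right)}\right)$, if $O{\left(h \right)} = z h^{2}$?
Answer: $- \frac{63494}{5} \approx -12699.0$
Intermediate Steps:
$S{\left(o \right)} = -3 - o$ ($S{\left(o \right)} = 3 - \left(6 + o\right) = -3 - o$)
$z = \frac{1}{10} \approx 0.1$
$O{\left(h \right)} = \frac{h^{2}}{10}$
$- 212 \left(\left(66 + O{\left(3 \right)}\right) + S{\left(4 \right)}\right) = - 212 \left(\left(66 + \frac{3^{2}}{10}\right) - 7\right) = - 212 \left(\left(66 + \frac{1}{10} \cdot 9\right) - 7\right) = - 212 \left(\left(66 + \frac{9}{10}\right) - 7\right) = - 212 \left(\frac{669}{10} - 7\right) = \left(-212\right) \frac{599}{10} = - \frac{63494}{5}$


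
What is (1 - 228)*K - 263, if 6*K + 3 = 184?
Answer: -42665/6 ≈ -7110.8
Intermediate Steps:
K = 181/6 (K = -½ + (⅙)*184 = -½ + 92/3 = 181/6 ≈ 30.167)
(1 - 228)*K - 263 = (1 - 228)*(181/6) - 263 = -227*181/6 - 263 = -41087/6 - 263 = -42665/6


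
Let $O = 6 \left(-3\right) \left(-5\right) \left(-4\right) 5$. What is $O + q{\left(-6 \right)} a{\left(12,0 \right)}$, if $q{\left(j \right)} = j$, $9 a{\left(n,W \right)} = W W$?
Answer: $-1800$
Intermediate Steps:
$a{\left(n,W \right)} = \frac{W^{2}}{9}$ ($a{\left(n,W \right)} = \frac{W W}{9} = \frac{W^{2}}{9}$)
$O = -1800$ ($O = - 18 \cdot 20 \cdot 5 = \left(-18\right) 100 = -1800$)
$O + q{\left(-6 \right)} a{\left(12,0 \right)} = -1800 - 6 \frac{0^{2}}{9} = -1800 - 6 \cdot \frac{1}{9} \cdot 0 = -1800 - 0 = -1800 + 0 = -1800$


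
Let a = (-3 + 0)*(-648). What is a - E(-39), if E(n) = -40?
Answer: 1984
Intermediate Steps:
a = 1944 (a = -3*(-648) = 1944)
a - E(-39) = 1944 - 1*(-40) = 1944 + 40 = 1984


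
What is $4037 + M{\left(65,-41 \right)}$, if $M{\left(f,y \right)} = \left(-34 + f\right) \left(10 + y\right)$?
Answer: $3076$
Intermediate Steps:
$4037 + M{\left(65,-41 \right)} = 4037 + \left(-340 - -1394 + 10 \cdot 65 + 65 \left(-41\right)\right) = 4037 + \left(-340 + 1394 + 650 - 2665\right) = 4037 - 961 = 3076$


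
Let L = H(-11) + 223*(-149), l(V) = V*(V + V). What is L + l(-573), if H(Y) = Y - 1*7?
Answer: 623413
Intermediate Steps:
H(Y) = -7 + Y (H(Y) = Y - 7 = -7 + Y)
l(V) = 2*V**2 (l(V) = V*(2*V) = 2*V**2)
L = -33245 (L = (-7 - 11) + 223*(-149) = -18 - 33227 = -33245)
L + l(-573) = -33245 + 2*(-573)**2 = -33245 + 2*328329 = -33245 + 656658 = 623413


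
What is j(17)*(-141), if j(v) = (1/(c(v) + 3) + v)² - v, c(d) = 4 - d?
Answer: -3787401/100 ≈ -37874.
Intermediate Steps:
j(v) = (v + 1/(7 - v))² - v (j(v) = (1/((4 - v) + 3) + v)² - v = (1/(7 - v) + v)² - v = (v + 1/(7 - v))² - v)
j(17)*(-141) = (-1*17 + (1 - 1*17² + 7*17)²/(-7 + 17)²)*(-141) = (-17 + (1 - 1*289 + 119)²/10²)*(-141) = (-17 + (1 - 289 + 119)²/100)*(-141) = (-17 + (1/100)*(-169)²)*(-141) = (-17 + (1/100)*28561)*(-141) = (-17 + 28561/100)*(-141) = (26861/100)*(-141) = -3787401/100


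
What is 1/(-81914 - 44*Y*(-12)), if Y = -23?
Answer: -1/94058 ≈ -1.0632e-5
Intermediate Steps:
1/(-81914 - 44*Y*(-12)) = 1/(-81914 - 44*(-23)*(-12)) = 1/(-81914 + 1012*(-12)) = 1/(-81914 - 12144) = 1/(-94058) = -1/94058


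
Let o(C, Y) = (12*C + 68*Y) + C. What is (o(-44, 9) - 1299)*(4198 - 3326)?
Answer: -1097848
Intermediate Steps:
o(C, Y) = 13*C + 68*Y
(o(-44, 9) - 1299)*(4198 - 3326) = ((13*(-44) + 68*9) - 1299)*(4198 - 3326) = ((-572 + 612) - 1299)*872 = (40 - 1299)*872 = -1259*872 = -1097848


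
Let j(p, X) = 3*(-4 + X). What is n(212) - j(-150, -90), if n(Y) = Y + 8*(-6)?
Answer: 446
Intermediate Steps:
j(p, X) = -12 + 3*X
n(Y) = -48 + Y (n(Y) = Y - 48 = -48 + Y)
n(212) - j(-150, -90) = (-48 + 212) - (-12 + 3*(-90)) = 164 - (-12 - 270) = 164 - 1*(-282) = 164 + 282 = 446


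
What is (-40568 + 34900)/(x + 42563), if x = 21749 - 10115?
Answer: -436/4169 ≈ -0.10458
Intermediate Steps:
x = 11634
(-40568 + 34900)/(x + 42563) = (-40568 + 34900)/(11634 + 42563) = -5668/54197 = -5668*1/54197 = -436/4169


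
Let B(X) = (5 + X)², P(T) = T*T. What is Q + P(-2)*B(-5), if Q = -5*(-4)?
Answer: 20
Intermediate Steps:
P(T) = T²
Q = 20
Q + P(-2)*B(-5) = 20 + (-2)²*(5 - 5)² = 20 + 4*0² = 20 + 4*0 = 20 + 0 = 20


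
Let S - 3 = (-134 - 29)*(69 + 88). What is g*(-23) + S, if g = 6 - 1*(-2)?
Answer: -25772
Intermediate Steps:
g = 8 (g = 6 + 2 = 8)
S = -25588 (S = 3 + (-134 - 29)*(69 + 88) = 3 - 163*157 = 3 - 25591 = -25588)
g*(-23) + S = 8*(-23) - 25588 = -184 - 25588 = -25772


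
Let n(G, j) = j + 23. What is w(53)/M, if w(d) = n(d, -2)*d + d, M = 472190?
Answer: 583/236095 ≈ 0.0024693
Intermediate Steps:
n(G, j) = 23 + j
w(d) = 22*d (w(d) = (23 - 2)*d + d = 21*d + d = 22*d)
w(53)/M = (22*53)/472190 = 1166*(1/472190) = 583/236095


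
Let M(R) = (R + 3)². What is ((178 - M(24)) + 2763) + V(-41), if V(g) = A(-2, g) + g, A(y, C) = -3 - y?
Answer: 2170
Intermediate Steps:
M(R) = (3 + R)²
V(g) = -1 + g (V(g) = (-3 - 1*(-2)) + g = (-3 + 2) + g = -1 + g)
((178 - M(24)) + 2763) + V(-41) = ((178 - (3 + 24)²) + 2763) + (-1 - 41) = ((178 - 1*27²) + 2763) - 42 = ((178 - 1*729) + 2763) - 42 = ((178 - 729) + 2763) - 42 = (-551 + 2763) - 42 = 2212 - 42 = 2170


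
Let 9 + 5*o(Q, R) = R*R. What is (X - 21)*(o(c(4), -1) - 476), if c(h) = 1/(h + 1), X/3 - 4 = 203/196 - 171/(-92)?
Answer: 121788/805 ≈ 151.29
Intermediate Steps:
X = 3330/161 (X = 12 + 3*(203/196 - 171/(-92)) = 12 + 3*(203*(1/196) - 171*(-1/92)) = 12 + 3*(29/28 + 171/92) = 12 + 3*(466/161) = 12 + 1398/161 = 3330/161 ≈ 20.683)
c(h) = 1/(1 + h)
o(Q, R) = -9/5 + R²/5 (o(Q, R) = -9/5 + (R*R)/5 = -9/5 + R²/5)
(X - 21)*(o(c(4), -1) - 476) = (3330/161 - 21)*((-9/5 + (⅕)*(-1)²) - 476) = -51*((-9/5 + (⅕)*1) - 476)/161 = -51*((-9/5 + ⅕) - 476)/161 = -51*(-8/5 - 476)/161 = -51/161*(-2388/5) = 121788/805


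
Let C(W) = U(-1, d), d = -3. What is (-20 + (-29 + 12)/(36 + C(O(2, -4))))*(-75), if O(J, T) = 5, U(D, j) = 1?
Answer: 56775/37 ≈ 1534.5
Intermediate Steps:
C(W) = 1
(-20 + (-29 + 12)/(36 + C(O(2, -4))))*(-75) = (-20 + (-29 + 12)/(36 + 1))*(-75) = (-20 - 17/37)*(-75) = -757/37*(-75) = 56775/37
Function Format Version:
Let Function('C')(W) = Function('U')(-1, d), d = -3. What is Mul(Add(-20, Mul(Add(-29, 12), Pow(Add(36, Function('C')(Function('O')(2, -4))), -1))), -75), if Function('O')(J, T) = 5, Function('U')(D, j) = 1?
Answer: Rational(56775, 37) ≈ 1534.5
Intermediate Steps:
Function('C')(W) = 1
Mul(Add(-20, Mul(Add(-29, 12), Pow(Add(36, Function('C')(Function('O')(2, -4))), -1))), -75) = Mul(Add(-20, Mul(Add(-29, 12), Pow(Add(36, 1), -1))), -75) = Mul(Add(-20, Mul(-17, Pow(37, -1))), -75) = Mul(Add(-20, Mul(-17, Rational(1, 37))), -75) = Mul(Add(-20, Rational(-17, 37)), -75) = Mul(Rational(-757, 37), -75) = Rational(56775, 37)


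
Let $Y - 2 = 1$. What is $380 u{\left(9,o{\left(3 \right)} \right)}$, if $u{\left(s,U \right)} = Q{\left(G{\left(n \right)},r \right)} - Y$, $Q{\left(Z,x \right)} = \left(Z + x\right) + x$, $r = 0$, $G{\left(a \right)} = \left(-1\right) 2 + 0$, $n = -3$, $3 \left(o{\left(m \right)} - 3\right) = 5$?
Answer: $-1900$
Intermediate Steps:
$o{\left(m \right)} = \frac{14}{3}$ ($o{\left(m \right)} = 3 + \frac{1}{3} \cdot 5 = 3 + \frac{5}{3} = \frac{14}{3}$)
$Y = 3$ ($Y = 2 + 1 = 3$)
$G{\left(a \right)} = -2$ ($G{\left(a \right)} = -2 + 0 = -2$)
$Q{\left(Z,x \right)} = Z + 2 x$
$u{\left(s,U \right)} = -5$ ($u{\left(s,U \right)} = \left(-2 + 2 \cdot 0\right) - 3 = \left(-2 + 0\right) - 3 = -2 - 3 = -5$)
$380 u{\left(9,o{\left(3 \right)} \right)} = 380 \left(-5\right) = -1900$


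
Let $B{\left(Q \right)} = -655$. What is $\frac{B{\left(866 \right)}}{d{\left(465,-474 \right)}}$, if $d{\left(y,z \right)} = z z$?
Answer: $- \frac{655}{224676} \approx -0.0029153$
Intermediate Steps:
$d{\left(y,z \right)} = z^{2}$
$\frac{B{\left(866 \right)}}{d{\left(465,-474 \right)}} = - \frac{655}{\left(-474\right)^{2}} = - \frac{655}{224676}$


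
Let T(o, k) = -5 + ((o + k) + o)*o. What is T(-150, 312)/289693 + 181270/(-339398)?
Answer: -1398033250/2587400653 ≈ -0.54032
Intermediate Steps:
T(o, k) = -5 + o*(k + 2*o) (T(o, k) = -5 + ((k + o) + o)*o = -5 + (k + 2*o)*o = -5 + o*(k + 2*o))
T(-150, 312)/289693 + 181270/(-339398) = (-5 + 2*(-150)² + 312*(-150))/289693 + 181270/(-339398) = (-5 + 2*22500 - 46800)*(1/289693) + 181270*(-1/339398) = (-5 + 45000 - 46800)*(1/289693) - 90635/169699 = -1805*1/289693 - 90635/169699 = -95/15247 - 90635/169699 = -1398033250/2587400653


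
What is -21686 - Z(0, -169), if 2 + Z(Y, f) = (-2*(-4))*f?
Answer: -20332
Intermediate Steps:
Z(Y, f) = -2 + 8*f (Z(Y, f) = -2 + (-2*(-4))*f = -2 + 8*f)
-21686 - Z(0, -169) = -21686 - (-2 + 8*(-169)) = -21686 - (-2 - 1352) = -21686 - 1*(-1354) = -21686 + 1354 = -20332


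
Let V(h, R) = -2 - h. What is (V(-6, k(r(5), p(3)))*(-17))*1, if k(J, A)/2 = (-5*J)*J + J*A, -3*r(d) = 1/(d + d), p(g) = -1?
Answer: -68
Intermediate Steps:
r(d) = -1/(6*d) (r(d) = -1/(3*(d + d)) = -1/(2*d)/3 = -1/(6*d))
k(J, A) = -10*J² + 2*A*J (k(J, A) = 2*((-5*J)*J + J*A) = 2*(-5*J² + A*J) = -10*J² + 2*A*J)
(V(-6, k(r(5), p(3)))*(-17))*1 = ((-2 - 1*(-6))*(-17))*1 = ((-2 + 6)*(-17))*1 = (4*(-17))*1 = -68*1 = -68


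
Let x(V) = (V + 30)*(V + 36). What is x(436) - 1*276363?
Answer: -56411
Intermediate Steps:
x(V) = (30 + V)*(36 + V)
x(436) - 1*276363 = (1080 + 436**2 + 66*436) - 1*276363 = (1080 + 190096 + 28776) - 276363 = 219952 - 276363 = -56411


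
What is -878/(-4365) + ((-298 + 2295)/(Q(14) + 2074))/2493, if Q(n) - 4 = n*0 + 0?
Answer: 506350613/2512520190 ≈ 0.20153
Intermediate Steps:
Q(n) = 4 (Q(n) = 4 + (n*0 + 0) = 4 + (0 + 0) = 4 + 0 = 4)
-878/(-4365) + ((-298 + 2295)/(Q(14) + 2074))/2493 = -878/(-4365) + ((-298 + 2295)/(4 + 2074))/2493 = -878*(-1/4365) + (1997/2078)*(1/2493) = 878/4365 + (1997*(1/2078))*(1/2493) = 878/4365 + (1997/2078)*(1/2493) = 878/4365 + 1997/5180454 = 506350613/2512520190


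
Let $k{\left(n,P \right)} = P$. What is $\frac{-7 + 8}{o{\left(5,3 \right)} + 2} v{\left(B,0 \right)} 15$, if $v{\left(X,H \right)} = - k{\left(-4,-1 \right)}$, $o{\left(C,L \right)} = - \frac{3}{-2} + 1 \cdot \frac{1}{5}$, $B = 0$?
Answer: $\frac{150}{37} \approx 4.0541$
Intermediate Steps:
$o{\left(C,L \right)} = \frac{17}{10}$ ($o{\left(C,L \right)} = \left(-3\right) \left(- \frac{1}{2}\right) + 1 \cdot \frac{1}{5} = \frac{3}{2} + \frac{1}{5} = \frac{17}{10}$)
$v{\left(X,H \right)} = 1$ ($v{\left(X,H \right)} = \left(-1\right) \left(-1\right) = 1$)
$\frac{-7 + 8}{o{\left(5,3 \right)} + 2} v{\left(B,0 \right)} 15 = \frac{-7 + 8}{\frac{17}{10} + 2} \cdot 1 \cdot 15 = 1 \frac{1}{\frac{37}{10}} \cdot 1 \cdot 15 = 1 \cdot \frac{10}{37} \cdot 1 \cdot 15 = \frac{10}{37} \cdot 1 \cdot 15 = \frac{10}{37} \cdot 15 = \frac{150}{37}$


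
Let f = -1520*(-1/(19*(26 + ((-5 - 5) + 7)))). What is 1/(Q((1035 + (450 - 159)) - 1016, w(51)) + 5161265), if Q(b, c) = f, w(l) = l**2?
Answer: 23/118709175 ≈ 1.9375e-7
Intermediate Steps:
f = 80/23 (f = -1520*(-1/(19*(26 + (-10 + 7)))) = -1520*(-1/(19*(26 - 3))) = -1520/((-19*23)) = -1520/(-437) = -1520*(-1/437) = 80/23 ≈ 3.4783)
Q(b, c) = 80/23
1/(Q((1035 + (450 - 159)) - 1016, w(51)) + 5161265) = 1/(80/23 + 5161265) = 1/(118709175/23) = 23/118709175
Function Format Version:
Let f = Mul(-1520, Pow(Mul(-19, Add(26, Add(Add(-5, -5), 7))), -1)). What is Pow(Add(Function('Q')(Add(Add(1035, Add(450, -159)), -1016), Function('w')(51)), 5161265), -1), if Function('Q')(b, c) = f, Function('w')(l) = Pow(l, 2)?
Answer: Rational(23, 118709175) ≈ 1.9375e-7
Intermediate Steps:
f = Rational(80, 23) (f = Mul(-1520, Pow(Mul(-19, Add(26, Add(-10, 7))), -1)) = Mul(-1520, Pow(Mul(-19, Add(26, -3)), -1)) = Mul(-1520, Pow(Mul(-19, 23), -1)) = Mul(-1520, Pow(-437, -1)) = Mul(-1520, Rational(-1, 437)) = Rational(80, 23) ≈ 3.4783)
Function('Q')(b, c) = Rational(80, 23)
Pow(Add(Function('Q')(Add(Add(1035, Add(450, -159)), -1016), Function('w')(51)), 5161265), -1) = Pow(Add(Rational(80, 23), 5161265), -1) = Pow(Rational(118709175, 23), -1) = Rational(23, 118709175)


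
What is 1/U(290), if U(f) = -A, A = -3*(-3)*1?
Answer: -⅑ ≈ -0.11111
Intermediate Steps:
A = 9 (A = 9*1 = 9)
U(f) = -9 (U(f) = -1*9 = -9)
1/U(290) = 1/(-9) = -⅑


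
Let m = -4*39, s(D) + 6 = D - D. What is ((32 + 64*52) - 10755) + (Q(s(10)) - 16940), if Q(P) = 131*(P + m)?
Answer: -45557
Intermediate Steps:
s(D) = -6 (s(D) = -6 + (D - D) = -6 + 0 = -6)
m = -156
Q(P) = -20436 + 131*P (Q(P) = 131*(P - 156) = 131*(-156 + P) = -20436 + 131*P)
((32 + 64*52) - 10755) + (Q(s(10)) - 16940) = ((32 + 64*52) - 10755) + ((-20436 + 131*(-6)) - 16940) = ((32 + 3328) - 10755) + ((-20436 - 786) - 16940) = (3360 - 10755) + (-21222 - 16940) = -7395 - 38162 = -45557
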